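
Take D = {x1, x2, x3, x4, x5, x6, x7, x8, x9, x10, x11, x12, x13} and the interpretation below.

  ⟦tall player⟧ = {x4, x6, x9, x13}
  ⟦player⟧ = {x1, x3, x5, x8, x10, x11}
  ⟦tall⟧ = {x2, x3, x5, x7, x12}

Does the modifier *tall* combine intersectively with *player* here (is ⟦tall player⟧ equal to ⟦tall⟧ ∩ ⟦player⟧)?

⟦tall⟧ ∩ ⟦player⟧ = {x2, x3, x5, x7, x12} ∩ {x1, x3, x5, x8, x10, x11} = {x3, x5}
Observed ⟦tall player⟧ = {x4, x6, x9, x13}.
These differ, so the modifier is not intersective in this model.

no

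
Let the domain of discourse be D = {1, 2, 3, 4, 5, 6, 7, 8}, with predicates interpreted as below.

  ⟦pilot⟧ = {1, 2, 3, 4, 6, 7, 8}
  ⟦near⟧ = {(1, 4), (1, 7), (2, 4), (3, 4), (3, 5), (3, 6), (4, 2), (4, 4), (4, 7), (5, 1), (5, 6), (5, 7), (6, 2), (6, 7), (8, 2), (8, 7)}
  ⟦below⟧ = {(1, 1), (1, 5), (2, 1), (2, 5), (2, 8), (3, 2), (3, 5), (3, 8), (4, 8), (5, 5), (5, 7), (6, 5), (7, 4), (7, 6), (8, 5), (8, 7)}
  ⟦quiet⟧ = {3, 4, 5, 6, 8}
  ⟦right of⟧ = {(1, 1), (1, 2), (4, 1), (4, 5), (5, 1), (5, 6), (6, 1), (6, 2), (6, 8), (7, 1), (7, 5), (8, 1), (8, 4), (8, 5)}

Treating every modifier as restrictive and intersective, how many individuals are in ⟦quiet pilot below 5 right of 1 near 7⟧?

2

⟦below 5⟧ = {x : ⟨x, 5⟩ ∈ ⟦below⟧} = {1, 2, 3, 5, 6, 8}
⟦right of 1⟧ = {x : ⟨x, 1⟩ ∈ ⟦right of⟧} = {1, 4, 5, 6, 7, 8}
⟦near 7⟧ = {x : ⟨x, 7⟩ ∈ ⟦near⟧} = {1, 4, 5, 6, 8}
⟦pilot⟧ = {1, 2, 3, 4, 6, 7, 8}
… ∩ ⟦below 5⟧ = {1, 2, 3, 4, 6, 7, 8} ∩ {1, 2, 3, 5, 6, 8} = {1, 2, 3, 6, 8}
… ∩ ⟦right of 1⟧ = {1, 2, 3, 6, 8} ∩ {1, 4, 5, 6, 7, 8} = {1, 6, 8}
… ∩ ⟦near 7⟧ = {1, 6, 8} ∩ {1, 4, 5, 6, 8} = {1, 6, 8}
… ∩ ⟦quiet⟧ = {1, 6, 8} ∩ {3, 4, 5, 6, 8} = {6, 8}
⟦quiet pilot below 5 right of 1 near 7⟧ = {6, 8}, so the cardinality is 2.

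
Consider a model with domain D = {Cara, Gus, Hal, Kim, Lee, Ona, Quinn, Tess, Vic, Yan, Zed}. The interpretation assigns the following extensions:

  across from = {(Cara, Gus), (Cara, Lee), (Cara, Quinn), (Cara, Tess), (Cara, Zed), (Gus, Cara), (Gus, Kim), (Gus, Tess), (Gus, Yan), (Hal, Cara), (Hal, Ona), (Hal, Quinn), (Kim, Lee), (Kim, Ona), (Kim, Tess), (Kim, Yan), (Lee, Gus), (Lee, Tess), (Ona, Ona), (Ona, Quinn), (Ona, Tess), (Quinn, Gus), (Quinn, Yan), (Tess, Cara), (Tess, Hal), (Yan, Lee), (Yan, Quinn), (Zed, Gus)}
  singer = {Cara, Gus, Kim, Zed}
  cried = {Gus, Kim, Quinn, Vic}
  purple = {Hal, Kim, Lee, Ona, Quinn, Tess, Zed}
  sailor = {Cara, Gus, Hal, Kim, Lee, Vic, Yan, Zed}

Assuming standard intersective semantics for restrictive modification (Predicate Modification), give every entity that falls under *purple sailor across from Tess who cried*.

⟦across from Tess⟧ = {x : ⟨x, Tess⟩ ∈ ⟦across from⟧} = {Cara, Gus, Kim, Lee, Ona}
⟦who cried⟧ = ⟦cried⟧ = {Gus, Kim, Quinn, Vic}
⟦sailor⟧ = {Cara, Gus, Hal, Kim, Lee, Vic, Yan, Zed}
… ∩ ⟦across from Tess⟧ = {Cara, Gus, Hal, Kim, Lee, Vic, Yan, Zed} ∩ {Cara, Gus, Kim, Lee, Ona} = {Cara, Gus, Kim, Lee}
… ∩ ⟦who cried⟧ = {Cara, Gus, Kim, Lee} ∩ {Gus, Kim, Quinn, Vic} = {Gus, Kim}
… ∩ ⟦purple⟧ = {Gus, Kim} ∩ {Hal, Kim, Lee, Ona, Quinn, Tess, Zed} = {Kim}
So ⟦purple sailor across from Tess who cried⟧ = {Kim}.

{Kim}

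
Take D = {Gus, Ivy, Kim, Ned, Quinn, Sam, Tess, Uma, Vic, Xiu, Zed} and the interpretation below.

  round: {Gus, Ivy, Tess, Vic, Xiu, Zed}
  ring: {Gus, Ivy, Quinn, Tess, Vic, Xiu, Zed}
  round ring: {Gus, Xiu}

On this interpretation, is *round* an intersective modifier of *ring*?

no

⟦round⟧ ∩ ⟦ring⟧ = {Gus, Ivy, Tess, Vic, Xiu, Zed} ∩ {Gus, Ivy, Quinn, Tess, Vic, Xiu, Zed} = {Gus, Ivy, Tess, Vic, Xiu, Zed}
Observed ⟦round ring⟧ = {Gus, Xiu}.
These differ, so the modifier is not intersective in this model.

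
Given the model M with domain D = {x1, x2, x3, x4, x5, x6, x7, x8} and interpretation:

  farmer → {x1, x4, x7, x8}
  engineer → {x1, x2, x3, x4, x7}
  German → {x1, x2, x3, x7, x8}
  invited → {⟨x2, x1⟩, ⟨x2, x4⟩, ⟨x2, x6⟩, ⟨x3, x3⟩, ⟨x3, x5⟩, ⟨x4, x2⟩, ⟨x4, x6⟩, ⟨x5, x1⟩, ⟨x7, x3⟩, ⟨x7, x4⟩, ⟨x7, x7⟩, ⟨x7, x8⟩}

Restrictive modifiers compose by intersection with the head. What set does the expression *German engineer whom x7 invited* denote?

⟦whom x7 invited⟧ = {x : ⟨x7, x⟩ ∈ ⟦invited⟧} = {x3, x4, x7, x8}
⟦engineer⟧ = {x1, x2, x3, x4, x7}
… ∩ ⟦whom x7 invited⟧ = {x1, x2, x3, x4, x7} ∩ {x3, x4, x7, x8} = {x3, x4, x7}
… ∩ ⟦German⟧ = {x3, x4, x7} ∩ {x1, x2, x3, x7, x8} = {x3, x7}
So ⟦German engineer whom x7 invited⟧ = {x3, x7}.

{x3, x7}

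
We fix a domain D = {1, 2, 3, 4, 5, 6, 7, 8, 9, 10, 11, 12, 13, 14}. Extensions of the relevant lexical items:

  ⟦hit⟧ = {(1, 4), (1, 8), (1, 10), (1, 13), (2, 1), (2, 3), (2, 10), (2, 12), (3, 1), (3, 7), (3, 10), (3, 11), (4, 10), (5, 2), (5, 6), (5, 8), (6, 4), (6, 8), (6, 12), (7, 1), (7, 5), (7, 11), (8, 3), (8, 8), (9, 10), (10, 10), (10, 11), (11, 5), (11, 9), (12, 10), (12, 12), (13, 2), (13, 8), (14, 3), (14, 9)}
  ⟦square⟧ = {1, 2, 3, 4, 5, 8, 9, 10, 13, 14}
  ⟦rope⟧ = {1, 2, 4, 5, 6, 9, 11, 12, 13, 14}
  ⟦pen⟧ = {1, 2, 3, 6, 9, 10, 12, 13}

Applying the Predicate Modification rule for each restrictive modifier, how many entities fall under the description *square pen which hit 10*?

⟦which hit 10⟧ = {x : ⟨x, 10⟩ ∈ ⟦hit⟧} = {1, 2, 3, 4, 9, 10, 12}
⟦pen⟧ = {1, 2, 3, 6, 9, 10, 12, 13}
… ∩ ⟦which hit 10⟧ = {1, 2, 3, 6, 9, 10, 12, 13} ∩ {1, 2, 3, 4, 9, 10, 12} = {1, 2, 3, 9, 10, 12}
… ∩ ⟦square⟧ = {1, 2, 3, 9, 10, 12} ∩ {1, 2, 3, 4, 5, 8, 9, 10, 13, 14} = {1, 2, 3, 9, 10}
⟦square pen which hit 10⟧ = {1, 2, 3, 9, 10}, so the cardinality is 5.

5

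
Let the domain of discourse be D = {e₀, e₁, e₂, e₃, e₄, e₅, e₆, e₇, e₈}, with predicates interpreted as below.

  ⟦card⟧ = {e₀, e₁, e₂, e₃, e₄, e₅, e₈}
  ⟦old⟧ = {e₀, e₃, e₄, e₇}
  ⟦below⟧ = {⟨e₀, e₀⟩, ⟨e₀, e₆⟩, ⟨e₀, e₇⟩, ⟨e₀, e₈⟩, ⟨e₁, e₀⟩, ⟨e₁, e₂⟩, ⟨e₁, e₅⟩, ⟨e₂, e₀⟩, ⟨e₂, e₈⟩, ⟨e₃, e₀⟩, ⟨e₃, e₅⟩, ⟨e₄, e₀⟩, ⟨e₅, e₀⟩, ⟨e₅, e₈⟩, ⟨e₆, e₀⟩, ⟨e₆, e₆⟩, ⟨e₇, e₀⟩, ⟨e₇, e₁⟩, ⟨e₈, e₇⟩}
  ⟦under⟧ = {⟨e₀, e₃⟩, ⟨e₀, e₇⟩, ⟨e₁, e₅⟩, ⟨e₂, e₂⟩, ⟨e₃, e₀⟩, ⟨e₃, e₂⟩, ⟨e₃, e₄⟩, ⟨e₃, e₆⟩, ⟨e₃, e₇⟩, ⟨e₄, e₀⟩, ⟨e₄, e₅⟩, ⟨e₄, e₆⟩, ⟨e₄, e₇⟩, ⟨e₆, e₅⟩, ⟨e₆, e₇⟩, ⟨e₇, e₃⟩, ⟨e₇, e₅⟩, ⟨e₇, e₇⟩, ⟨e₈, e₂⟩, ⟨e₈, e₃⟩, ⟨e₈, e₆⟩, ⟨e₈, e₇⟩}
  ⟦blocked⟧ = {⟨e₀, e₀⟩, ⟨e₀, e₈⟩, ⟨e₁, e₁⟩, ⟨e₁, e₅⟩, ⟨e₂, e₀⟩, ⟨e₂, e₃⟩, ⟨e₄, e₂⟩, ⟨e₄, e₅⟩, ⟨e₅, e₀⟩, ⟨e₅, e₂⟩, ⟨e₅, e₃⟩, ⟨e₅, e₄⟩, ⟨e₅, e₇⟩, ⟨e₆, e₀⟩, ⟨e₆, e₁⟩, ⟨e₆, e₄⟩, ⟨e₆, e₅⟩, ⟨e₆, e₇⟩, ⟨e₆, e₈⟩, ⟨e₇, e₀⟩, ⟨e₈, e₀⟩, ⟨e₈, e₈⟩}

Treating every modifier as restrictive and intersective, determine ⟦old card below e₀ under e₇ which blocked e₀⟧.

{e₀}

⟦below e₀⟧ = {x : ⟨x, e₀⟩ ∈ ⟦below⟧} = {e₀, e₁, e₂, e₃, e₄, e₅, e₆, e₇}
⟦under e₇⟧ = {x : ⟨x, e₇⟩ ∈ ⟦under⟧} = {e₀, e₃, e₄, e₆, e₇, e₈}
⟦which blocked e₀⟧ = {x : ⟨x, e₀⟩ ∈ ⟦blocked⟧} = {e₀, e₂, e₅, e₆, e₇, e₈}
⟦card⟧ = {e₀, e₁, e₂, e₃, e₄, e₅, e₈}
… ∩ ⟦below e₀⟧ = {e₀, e₁, e₂, e₃, e₄, e₅, e₈} ∩ {e₀, e₁, e₂, e₃, e₄, e₅, e₆, e₇} = {e₀, e₁, e₂, e₃, e₄, e₅}
… ∩ ⟦under e₇⟧ = {e₀, e₁, e₂, e₃, e₄, e₅} ∩ {e₀, e₃, e₄, e₆, e₇, e₈} = {e₀, e₃, e₄}
… ∩ ⟦which blocked e₀⟧ = {e₀, e₃, e₄} ∩ {e₀, e₂, e₅, e₆, e₇, e₈} = {e₀}
… ∩ ⟦old⟧ = {e₀} ∩ {e₀, e₃, e₄, e₇} = {e₀}
So ⟦old card below e₀ under e₇ which blocked e₀⟧ = {e₀}.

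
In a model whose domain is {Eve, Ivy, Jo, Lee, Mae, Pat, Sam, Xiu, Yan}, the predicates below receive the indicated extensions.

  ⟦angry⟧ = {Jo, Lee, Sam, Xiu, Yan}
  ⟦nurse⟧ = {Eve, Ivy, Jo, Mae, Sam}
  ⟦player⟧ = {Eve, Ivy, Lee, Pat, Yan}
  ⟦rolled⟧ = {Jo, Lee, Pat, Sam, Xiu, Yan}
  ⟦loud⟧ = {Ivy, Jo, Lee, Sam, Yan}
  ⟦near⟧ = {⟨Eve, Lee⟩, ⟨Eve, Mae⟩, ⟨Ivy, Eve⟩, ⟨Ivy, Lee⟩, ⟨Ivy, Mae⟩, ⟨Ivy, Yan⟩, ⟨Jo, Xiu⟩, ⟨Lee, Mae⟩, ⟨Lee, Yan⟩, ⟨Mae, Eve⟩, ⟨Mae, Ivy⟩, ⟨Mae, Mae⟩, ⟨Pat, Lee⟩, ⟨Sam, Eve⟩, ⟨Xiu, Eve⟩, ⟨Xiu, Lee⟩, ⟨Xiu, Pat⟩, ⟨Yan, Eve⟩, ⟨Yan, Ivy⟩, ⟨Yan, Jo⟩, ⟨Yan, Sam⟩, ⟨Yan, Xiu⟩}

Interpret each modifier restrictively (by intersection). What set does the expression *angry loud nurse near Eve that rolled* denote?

{Sam}

⟦near Eve⟧ = {x : ⟨x, Eve⟩ ∈ ⟦near⟧} = {Ivy, Mae, Sam, Xiu, Yan}
⟦that rolled⟧ = ⟦rolled⟧ = {Jo, Lee, Pat, Sam, Xiu, Yan}
⟦nurse⟧ = {Eve, Ivy, Jo, Mae, Sam}
… ∩ ⟦near Eve⟧ = {Eve, Ivy, Jo, Mae, Sam} ∩ {Ivy, Mae, Sam, Xiu, Yan} = {Ivy, Mae, Sam}
… ∩ ⟦that rolled⟧ = {Ivy, Mae, Sam} ∩ {Jo, Lee, Pat, Sam, Xiu, Yan} = {Sam}
… ∩ ⟦angry⟧ = {Sam} ∩ {Jo, Lee, Sam, Xiu, Yan} = {Sam}
… ∩ ⟦loud⟧ = {Sam} ∩ {Ivy, Jo, Lee, Sam, Yan} = {Sam}
So ⟦angry loud nurse near Eve that rolled⟧ = {Sam}.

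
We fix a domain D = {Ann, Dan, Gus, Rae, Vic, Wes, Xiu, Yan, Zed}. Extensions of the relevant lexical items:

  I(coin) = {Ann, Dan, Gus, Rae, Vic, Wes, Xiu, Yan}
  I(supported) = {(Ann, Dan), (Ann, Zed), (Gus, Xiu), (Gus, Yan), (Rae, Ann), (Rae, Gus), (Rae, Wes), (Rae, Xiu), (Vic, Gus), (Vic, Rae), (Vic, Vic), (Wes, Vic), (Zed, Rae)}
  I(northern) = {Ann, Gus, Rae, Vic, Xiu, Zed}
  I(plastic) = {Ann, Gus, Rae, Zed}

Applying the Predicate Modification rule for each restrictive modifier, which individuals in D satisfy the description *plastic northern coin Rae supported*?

⟦Rae supported⟧ = {x : ⟨Rae, x⟩ ∈ ⟦supported⟧} = {Ann, Gus, Wes, Xiu}
⟦coin⟧ = {Ann, Dan, Gus, Rae, Vic, Wes, Xiu, Yan}
… ∩ ⟦Rae supported⟧ = {Ann, Dan, Gus, Rae, Vic, Wes, Xiu, Yan} ∩ {Ann, Gus, Wes, Xiu} = {Ann, Gus, Wes, Xiu}
… ∩ ⟦plastic⟧ = {Ann, Gus, Wes, Xiu} ∩ {Ann, Gus, Rae, Zed} = {Ann, Gus}
… ∩ ⟦northern⟧ = {Ann, Gus} ∩ {Ann, Gus, Rae, Vic, Xiu, Zed} = {Ann, Gus}
So ⟦plastic northern coin Rae supported⟧ = {Ann, Gus}.

{Ann, Gus}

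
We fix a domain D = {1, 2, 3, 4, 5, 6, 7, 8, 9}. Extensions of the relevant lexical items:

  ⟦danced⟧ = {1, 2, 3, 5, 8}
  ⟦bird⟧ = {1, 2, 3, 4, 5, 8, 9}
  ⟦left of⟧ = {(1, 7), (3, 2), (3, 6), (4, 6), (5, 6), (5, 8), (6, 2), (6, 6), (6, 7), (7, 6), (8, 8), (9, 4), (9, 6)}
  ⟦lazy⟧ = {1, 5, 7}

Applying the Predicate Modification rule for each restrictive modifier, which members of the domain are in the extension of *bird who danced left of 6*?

{3, 5}

⟦who danced⟧ = ⟦danced⟧ = {1, 2, 3, 5, 8}
⟦left of 6⟧ = {x : ⟨x, 6⟩ ∈ ⟦left of⟧} = {3, 4, 5, 6, 7, 9}
⟦bird⟧ = {1, 2, 3, 4, 5, 8, 9}
… ∩ ⟦who danced⟧ = {1, 2, 3, 4, 5, 8, 9} ∩ {1, 2, 3, 5, 8} = {1, 2, 3, 5, 8}
… ∩ ⟦left of 6⟧ = {1, 2, 3, 5, 8} ∩ {3, 4, 5, 6, 7, 9} = {3, 5}
So ⟦bird who danced left of 6⟧ = {3, 5}.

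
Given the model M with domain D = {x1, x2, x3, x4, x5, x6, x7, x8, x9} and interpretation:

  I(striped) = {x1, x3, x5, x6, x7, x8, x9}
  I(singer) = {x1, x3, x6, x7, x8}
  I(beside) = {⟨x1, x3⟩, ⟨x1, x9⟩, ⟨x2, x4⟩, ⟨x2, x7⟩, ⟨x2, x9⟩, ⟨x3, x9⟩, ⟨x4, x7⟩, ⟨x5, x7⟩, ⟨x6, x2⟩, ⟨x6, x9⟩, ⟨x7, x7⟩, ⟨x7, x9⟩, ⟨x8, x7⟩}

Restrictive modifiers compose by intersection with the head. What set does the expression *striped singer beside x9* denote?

{x1, x3, x6, x7}

⟦beside x9⟧ = {x : ⟨x, x9⟩ ∈ ⟦beside⟧} = {x1, x2, x3, x6, x7}
⟦singer⟧ = {x1, x3, x6, x7, x8}
… ∩ ⟦beside x9⟧ = {x1, x3, x6, x7, x8} ∩ {x1, x2, x3, x6, x7} = {x1, x3, x6, x7}
… ∩ ⟦striped⟧ = {x1, x3, x6, x7} ∩ {x1, x3, x5, x6, x7, x8, x9} = {x1, x3, x6, x7}
So ⟦striped singer beside x9⟧ = {x1, x3, x6, x7}.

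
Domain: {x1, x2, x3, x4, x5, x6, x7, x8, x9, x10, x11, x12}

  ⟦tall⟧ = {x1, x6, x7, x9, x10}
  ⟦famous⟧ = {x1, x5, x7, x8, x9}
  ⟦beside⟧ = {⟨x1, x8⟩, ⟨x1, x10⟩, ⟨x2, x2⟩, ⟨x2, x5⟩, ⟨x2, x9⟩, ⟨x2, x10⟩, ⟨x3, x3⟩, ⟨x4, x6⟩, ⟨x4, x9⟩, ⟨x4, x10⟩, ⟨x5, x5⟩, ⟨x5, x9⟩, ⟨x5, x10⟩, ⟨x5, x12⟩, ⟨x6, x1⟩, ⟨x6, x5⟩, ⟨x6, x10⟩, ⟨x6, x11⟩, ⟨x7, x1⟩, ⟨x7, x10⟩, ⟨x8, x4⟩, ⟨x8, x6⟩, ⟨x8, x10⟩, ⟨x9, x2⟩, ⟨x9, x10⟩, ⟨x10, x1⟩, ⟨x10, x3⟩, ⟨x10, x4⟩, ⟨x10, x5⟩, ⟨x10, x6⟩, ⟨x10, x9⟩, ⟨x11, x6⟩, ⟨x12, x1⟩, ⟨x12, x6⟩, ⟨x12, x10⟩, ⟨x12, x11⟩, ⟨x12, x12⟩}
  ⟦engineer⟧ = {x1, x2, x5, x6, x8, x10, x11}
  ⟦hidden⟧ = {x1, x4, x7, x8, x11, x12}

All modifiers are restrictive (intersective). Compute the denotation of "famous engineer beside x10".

{x1, x5, x8}

⟦beside x10⟧ = {x : ⟨x, x10⟩ ∈ ⟦beside⟧} = {x1, x2, x4, x5, x6, x7, x8, x9, x12}
⟦engineer⟧ = {x1, x2, x5, x6, x8, x10, x11}
… ∩ ⟦beside x10⟧ = {x1, x2, x5, x6, x8, x10, x11} ∩ {x1, x2, x4, x5, x6, x7, x8, x9, x12} = {x1, x2, x5, x6, x8}
… ∩ ⟦famous⟧ = {x1, x2, x5, x6, x8} ∩ {x1, x5, x7, x8, x9} = {x1, x5, x8}
So ⟦famous engineer beside x10⟧ = {x1, x5, x8}.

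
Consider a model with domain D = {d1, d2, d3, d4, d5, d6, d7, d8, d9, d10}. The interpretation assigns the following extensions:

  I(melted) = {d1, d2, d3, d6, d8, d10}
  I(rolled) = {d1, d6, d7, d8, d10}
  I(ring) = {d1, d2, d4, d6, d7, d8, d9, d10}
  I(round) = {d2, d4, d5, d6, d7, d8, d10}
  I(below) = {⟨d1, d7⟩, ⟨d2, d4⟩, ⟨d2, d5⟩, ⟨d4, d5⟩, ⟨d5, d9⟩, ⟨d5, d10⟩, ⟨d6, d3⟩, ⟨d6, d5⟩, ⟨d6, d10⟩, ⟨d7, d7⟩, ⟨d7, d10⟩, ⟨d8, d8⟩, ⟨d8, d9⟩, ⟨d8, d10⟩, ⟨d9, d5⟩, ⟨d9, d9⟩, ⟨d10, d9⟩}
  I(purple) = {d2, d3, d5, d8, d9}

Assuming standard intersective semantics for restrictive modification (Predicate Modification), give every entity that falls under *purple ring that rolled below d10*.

⟦that rolled⟧ = ⟦rolled⟧ = {d1, d6, d7, d8, d10}
⟦below d10⟧ = {x : ⟨x, d10⟩ ∈ ⟦below⟧} = {d5, d6, d7, d8}
⟦ring⟧ = {d1, d2, d4, d6, d7, d8, d9, d10}
… ∩ ⟦that rolled⟧ = {d1, d2, d4, d6, d7, d8, d9, d10} ∩ {d1, d6, d7, d8, d10} = {d1, d6, d7, d8, d10}
… ∩ ⟦below d10⟧ = {d1, d6, d7, d8, d10} ∩ {d5, d6, d7, d8} = {d6, d7, d8}
… ∩ ⟦purple⟧ = {d6, d7, d8} ∩ {d2, d3, d5, d8, d9} = {d8}
So ⟦purple ring that rolled below d10⟧ = {d8}.

{d8}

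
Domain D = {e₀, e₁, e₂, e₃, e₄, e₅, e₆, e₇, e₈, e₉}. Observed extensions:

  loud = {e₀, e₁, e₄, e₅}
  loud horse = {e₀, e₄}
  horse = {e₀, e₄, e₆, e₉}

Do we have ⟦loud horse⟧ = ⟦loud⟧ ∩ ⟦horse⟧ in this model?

⟦loud⟧ ∩ ⟦horse⟧ = {e₀, e₁, e₄, e₅} ∩ {e₀, e₄, e₆, e₉} = {e₀, e₄}
Observed ⟦loud horse⟧ = {e₀, e₄}.
These coincide, so the modifier is intersective here.

yes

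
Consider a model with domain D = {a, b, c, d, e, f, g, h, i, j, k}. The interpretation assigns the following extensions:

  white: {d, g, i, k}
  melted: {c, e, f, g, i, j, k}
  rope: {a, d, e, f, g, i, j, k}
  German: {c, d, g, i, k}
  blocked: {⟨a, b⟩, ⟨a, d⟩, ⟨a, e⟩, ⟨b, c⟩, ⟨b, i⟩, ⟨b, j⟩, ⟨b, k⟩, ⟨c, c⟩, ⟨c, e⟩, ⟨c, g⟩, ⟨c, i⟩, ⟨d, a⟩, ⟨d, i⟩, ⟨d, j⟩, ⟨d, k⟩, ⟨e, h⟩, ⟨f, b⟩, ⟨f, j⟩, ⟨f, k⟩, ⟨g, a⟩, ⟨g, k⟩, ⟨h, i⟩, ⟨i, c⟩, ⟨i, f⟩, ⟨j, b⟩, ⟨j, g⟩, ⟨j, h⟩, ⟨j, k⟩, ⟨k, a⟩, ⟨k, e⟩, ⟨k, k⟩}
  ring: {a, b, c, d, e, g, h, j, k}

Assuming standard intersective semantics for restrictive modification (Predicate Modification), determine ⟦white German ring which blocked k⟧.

⟦which blocked k⟧ = {x : ⟨x, k⟩ ∈ ⟦blocked⟧} = {b, d, f, g, j, k}
⟦ring⟧ = {a, b, c, d, e, g, h, j, k}
… ∩ ⟦which blocked k⟧ = {a, b, c, d, e, g, h, j, k} ∩ {b, d, f, g, j, k} = {b, d, g, j, k}
… ∩ ⟦white⟧ = {b, d, g, j, k} ∩ {d, g, i, k} = {d, g, k}
… ∩ ⟦German⟧ = {d, g, k} ∩ {c, d, g, i, k} = {d, g, k}
So ⟦white German ring which blocked k⟧ = {d, g, k}.

{d, g, k}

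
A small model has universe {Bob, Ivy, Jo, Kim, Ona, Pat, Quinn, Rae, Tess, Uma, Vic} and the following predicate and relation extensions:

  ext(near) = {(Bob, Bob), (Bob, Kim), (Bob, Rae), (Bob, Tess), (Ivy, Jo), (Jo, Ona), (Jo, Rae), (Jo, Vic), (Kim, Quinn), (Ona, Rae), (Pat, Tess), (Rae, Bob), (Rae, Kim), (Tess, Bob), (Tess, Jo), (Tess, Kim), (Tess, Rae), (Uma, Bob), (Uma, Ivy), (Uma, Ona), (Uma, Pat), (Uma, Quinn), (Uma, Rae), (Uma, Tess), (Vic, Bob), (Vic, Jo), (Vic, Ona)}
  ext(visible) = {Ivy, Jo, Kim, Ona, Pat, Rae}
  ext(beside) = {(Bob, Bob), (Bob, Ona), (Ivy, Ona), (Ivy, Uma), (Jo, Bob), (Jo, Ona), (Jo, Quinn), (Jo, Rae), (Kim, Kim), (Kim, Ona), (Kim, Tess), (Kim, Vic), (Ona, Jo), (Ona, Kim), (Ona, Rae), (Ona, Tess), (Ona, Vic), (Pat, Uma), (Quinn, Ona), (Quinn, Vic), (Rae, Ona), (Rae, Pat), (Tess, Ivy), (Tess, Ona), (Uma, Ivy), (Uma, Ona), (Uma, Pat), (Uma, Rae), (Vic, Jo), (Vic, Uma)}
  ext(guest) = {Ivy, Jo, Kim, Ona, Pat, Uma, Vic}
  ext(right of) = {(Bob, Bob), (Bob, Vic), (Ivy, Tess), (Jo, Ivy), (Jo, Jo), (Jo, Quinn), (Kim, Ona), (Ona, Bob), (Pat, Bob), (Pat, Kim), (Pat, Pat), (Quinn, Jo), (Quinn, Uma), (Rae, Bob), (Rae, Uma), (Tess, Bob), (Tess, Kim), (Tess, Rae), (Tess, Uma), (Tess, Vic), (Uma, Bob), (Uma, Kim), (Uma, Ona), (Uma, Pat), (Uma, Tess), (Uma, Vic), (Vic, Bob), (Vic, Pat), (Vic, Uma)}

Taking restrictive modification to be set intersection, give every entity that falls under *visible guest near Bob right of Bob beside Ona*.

{}

⟦near Bob⟧ = {x : ⟨x, Bob⟩ ∈ ⟦near⟧} = {Bob, Rae, Tess, Uma, Vic}
⟦right of Bob⟧ = {x : ⟨x, Bob⟩ ∈ ⟦right of⟧} = {Bob, Ona, Pat, Rae, Tess, Uma, Vic}
⟦beside Ona⟧ = {x : ⟨x, Ona⟩ ∈ ⟦beside⟧} = {Bob, Ivy, Jo, Kim, Quinn, Rae, Tess, Uma}
⟦guest⟧ = {Ivy, Jo, Kim, Ona, Pat, Uma, Vic}
… ∩ ⟦near Bob⟧ = {Ivy, Jo, Kim, Ona, Pat, Uma, Vic} ∩ {Bob, Rae, Tess, Uma, Vic} = {Uma, Vic}
… ∩ ⟦right of Bob⟧ = {Uma, Vic} ∩ {Bob, Ona, Pat, Rae, Tess, Uma, Vic} = {Uma, Vic}
… ∩ ⟦beside Ona⟧ = {Uma, Vic} ∩ {Bob, Ivy, Jo, Kim, Quinn, Rae, Tess, Uma} = {Uma}
… ∩ ⟦visible⟧ = {Uma} ∩ {Ivy, Jo, Kim, Ona, Pat, Rae} = ∅
So ⟦visible guest near Bob right of Bob beside Ona⟧ = {}.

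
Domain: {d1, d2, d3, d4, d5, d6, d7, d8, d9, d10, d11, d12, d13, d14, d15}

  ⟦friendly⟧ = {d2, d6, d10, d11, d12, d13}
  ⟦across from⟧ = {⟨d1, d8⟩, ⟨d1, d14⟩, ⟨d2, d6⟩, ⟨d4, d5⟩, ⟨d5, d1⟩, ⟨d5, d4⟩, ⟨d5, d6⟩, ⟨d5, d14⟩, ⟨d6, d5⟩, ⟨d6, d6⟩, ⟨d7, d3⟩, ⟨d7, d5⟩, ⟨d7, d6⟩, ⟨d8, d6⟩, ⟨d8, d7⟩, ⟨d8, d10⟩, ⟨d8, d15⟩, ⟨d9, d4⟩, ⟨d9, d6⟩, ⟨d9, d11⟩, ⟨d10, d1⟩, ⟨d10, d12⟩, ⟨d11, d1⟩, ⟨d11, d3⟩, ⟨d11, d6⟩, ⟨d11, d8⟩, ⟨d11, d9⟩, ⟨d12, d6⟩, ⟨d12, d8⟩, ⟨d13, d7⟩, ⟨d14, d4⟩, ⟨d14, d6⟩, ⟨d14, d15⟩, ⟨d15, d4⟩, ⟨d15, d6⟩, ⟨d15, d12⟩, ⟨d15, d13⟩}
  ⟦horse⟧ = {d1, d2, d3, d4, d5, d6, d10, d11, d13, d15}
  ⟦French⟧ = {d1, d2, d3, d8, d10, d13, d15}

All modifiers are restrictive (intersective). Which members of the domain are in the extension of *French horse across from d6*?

{d2, d15}

⟦across from d6⟧ = {x : ⟨x, d6⟩ ∈ ⟦across from⟧} = {d2, d5, d6, d7, d8, d9, d11, d12, d14, d15}
⟦horse⟧ = {d1, d2, d3, d4, d5, d6, d10, d11, d13, d15}
… ∩ ⟦across from d6⟧ = {d1, d2, d3, d4, d5, d6, d10, d11, d13, d15} ∩ {d2, d5, d6, d7, d8, d9, d11, d12, d14, d15} = {d2, d5, d6, d11, d15}
… ∩ ⟦French⟧ = {d2, d5, d6, d11, d15} ∩ {d1, d2, d3, d8, d10, d13, d15} = {d2, d15}
So ⟦French horse across from d6⟧ = {d2, d15}.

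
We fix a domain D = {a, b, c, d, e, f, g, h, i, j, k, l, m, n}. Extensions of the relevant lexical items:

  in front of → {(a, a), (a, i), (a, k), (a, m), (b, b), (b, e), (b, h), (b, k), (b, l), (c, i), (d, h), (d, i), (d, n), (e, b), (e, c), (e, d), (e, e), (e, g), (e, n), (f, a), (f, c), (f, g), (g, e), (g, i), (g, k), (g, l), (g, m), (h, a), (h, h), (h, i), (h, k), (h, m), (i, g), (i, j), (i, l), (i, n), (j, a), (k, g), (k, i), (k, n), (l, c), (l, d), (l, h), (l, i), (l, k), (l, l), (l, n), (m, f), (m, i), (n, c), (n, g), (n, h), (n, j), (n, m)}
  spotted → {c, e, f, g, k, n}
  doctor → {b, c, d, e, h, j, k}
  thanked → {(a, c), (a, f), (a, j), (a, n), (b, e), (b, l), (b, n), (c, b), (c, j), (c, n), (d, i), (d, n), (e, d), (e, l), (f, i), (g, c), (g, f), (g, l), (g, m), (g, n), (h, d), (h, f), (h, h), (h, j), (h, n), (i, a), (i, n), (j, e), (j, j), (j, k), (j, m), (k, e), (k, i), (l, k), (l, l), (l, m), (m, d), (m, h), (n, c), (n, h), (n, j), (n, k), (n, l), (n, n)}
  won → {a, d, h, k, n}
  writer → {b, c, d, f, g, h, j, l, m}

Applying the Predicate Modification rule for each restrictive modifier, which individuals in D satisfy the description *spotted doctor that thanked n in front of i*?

{c}

⟦that thanked n⟧ = {x : ⟨x, n⟩ ∈ ⟦thanked⟧} = {a, b, c, d, g, h, i, n}
⟦in front of i⟧ = {x : ⟨x, i⟩ ∈ ⟦in front of⟧} = {a, c, d, g, h, k, l, m}
⟦doctor⟧ = {b, c, d, e, h, j, k}
… ∩ ⟦that thanked n⟧ = {b, c, d, e, h, j, k} ∩ {a, b, c, d, g, h, i, n} = {b, c, d, h}
… ∩ ⟦in front of i⟧ = {b, c, d, h} ∩ {a, c, d, g, h, k, l, m} = {c, d, h}
… ∩ ⟦spotted⟧ = {c, d, h} ∩ {c, e, f, g, k, n} = {c}
So ⟦spotted doctor that thanked n in front of i⟧ = {c}.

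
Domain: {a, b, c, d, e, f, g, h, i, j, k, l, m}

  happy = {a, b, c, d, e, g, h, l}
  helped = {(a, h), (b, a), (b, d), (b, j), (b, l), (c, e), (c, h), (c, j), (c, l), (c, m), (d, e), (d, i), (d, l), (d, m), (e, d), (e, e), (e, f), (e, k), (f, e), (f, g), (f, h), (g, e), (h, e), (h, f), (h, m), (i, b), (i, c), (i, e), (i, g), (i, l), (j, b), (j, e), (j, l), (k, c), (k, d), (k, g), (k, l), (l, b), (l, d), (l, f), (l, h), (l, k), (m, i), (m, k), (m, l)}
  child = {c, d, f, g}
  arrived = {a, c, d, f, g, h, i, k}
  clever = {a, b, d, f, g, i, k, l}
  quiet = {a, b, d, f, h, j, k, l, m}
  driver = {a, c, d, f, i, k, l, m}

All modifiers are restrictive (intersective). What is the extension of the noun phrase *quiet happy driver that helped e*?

{d}

⟦that helped e⟧ = {x : ⟨x, e⟩ ∈ ⟦helped⟧} = {c, d, e, f, g, h, i, j}
⟦driver⟧ = {a, c, d, f, i, k, l, m}
… ∩ ⟦that helped e⟧ = {a, c, d, f, i, k, l, m} ∩ {c, d, e, f, g, h, i, j} = {c, d, f, i}
… ∩ ⟦quiet⟧ = {c, d, f, i} ∩ {a, b, d, f, h, j, k, l, m} = {d, f}
… ∩ ⟦happy⟧ = {d, f} ∩ {a, b, c, d, e, g, h, l} = {d}
So ⟦quiet happy driver that helped e⟧ = {d}.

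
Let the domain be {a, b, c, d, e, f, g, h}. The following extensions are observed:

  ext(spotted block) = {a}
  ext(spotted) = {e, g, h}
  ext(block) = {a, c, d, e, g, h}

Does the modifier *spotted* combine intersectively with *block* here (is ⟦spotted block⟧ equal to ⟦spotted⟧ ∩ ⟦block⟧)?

⟦spotted⟧ ∩ ⟦block⟧ = {e, g, h} ∩ {a, c, d, e, g, h} = {e, g, h}
Observed ⟦spotted block⟧ = {a}.
These differ, so the modifier is not intersective in this model.

no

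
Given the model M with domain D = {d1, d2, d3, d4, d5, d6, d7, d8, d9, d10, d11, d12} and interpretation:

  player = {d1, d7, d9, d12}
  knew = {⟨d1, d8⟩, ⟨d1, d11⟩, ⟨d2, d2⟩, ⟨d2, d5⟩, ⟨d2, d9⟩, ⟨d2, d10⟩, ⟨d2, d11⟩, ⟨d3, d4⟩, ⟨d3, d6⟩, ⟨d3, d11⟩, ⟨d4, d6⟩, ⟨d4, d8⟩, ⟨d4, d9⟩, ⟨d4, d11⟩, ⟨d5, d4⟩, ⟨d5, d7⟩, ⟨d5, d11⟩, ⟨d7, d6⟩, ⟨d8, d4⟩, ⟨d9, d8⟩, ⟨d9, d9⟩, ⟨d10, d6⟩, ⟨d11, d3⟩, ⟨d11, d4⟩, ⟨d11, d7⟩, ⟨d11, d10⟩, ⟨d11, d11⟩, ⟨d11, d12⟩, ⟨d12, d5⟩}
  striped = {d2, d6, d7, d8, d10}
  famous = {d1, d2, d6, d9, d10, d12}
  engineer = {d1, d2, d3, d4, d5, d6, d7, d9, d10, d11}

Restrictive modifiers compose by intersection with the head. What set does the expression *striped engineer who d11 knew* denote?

{d7, d10}

⟦who d11 knew⟧ = {x : ⟨d11, x⟩ ∈ ⟦knew⟧} = {d3, d4, d7, d10, d11, d12}
⟦engineer⟧ = {d1, d2, d3, d4, d5, d6, d7, d9, d10, d11}
… ∩ ⟦who d11 knew⟧ = {d1, d2, d3, d4, d5, d6, d7, d9, d10, d11} ∩ {d3, d4, d7, d10, d11, d12} = {d3, d4, d7, d10, d11}
… ∩ ⟦striped⟧ = {d3, d4, d7, d10, d11} ∩ {d2, d6, d7, d8, d10} = {d7, d10}
So ⟦striped engineer who d11 knew⟧ = {d7, d10}.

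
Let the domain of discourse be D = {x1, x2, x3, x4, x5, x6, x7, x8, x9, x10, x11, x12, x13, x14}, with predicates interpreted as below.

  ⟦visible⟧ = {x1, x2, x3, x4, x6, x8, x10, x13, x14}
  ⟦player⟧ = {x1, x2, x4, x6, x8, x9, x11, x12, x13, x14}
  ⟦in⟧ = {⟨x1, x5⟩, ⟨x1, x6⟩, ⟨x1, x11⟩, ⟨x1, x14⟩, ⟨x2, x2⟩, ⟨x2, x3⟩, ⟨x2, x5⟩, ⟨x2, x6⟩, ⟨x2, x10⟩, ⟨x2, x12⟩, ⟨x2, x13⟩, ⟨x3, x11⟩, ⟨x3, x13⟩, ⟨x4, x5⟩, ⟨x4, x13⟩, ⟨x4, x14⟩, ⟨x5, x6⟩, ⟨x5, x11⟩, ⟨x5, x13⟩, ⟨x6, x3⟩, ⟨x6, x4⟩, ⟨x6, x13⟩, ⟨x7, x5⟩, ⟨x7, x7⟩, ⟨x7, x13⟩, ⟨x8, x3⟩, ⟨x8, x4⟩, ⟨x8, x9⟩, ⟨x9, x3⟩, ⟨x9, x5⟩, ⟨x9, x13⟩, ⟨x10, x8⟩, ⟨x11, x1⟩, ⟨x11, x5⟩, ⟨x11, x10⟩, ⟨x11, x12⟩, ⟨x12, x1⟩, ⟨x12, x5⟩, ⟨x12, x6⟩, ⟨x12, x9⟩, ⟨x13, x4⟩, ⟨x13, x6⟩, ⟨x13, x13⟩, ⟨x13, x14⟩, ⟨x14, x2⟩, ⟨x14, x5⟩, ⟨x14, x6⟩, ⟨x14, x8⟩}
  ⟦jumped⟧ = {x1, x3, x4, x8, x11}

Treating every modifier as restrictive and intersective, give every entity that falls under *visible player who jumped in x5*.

⟦who jumped⟧ = ⟦jumped⟧ = {x1, x3, x4, x8, x11}
⟦in x5⟧ = {x : ⟨x, x5⟩ ∈ ⟦in⟧} = {x1, x2, x4, x7, x9, x11, x12, x14}
⟦player⟧ = {x1, x2, x4, x6, x8, x9, x11, x12, x13, x14}
… ∩ ⟦who jumped⟧ = {x1, x2, x4, x6, x8, x9, x11, x12, x13, x14} ∩ {x1, x3, x4, x8, x11} = {x1, x4, x8, x11}
… ∩ ⟦in x5⟧ = {x1, x4, x8, x11} ∩ {x1, x2, x4, x7, x9, x11, x12, x14} = {x1, x4, x11}
… ∩ ⟦visible⟧ = {x1, x4, x11} ∩ {x1, x2, x3, x4, x6, x8, x10, x13, x14} = {x1, x4}
So ⟦visible player who jumped in x5⟧ = {x1, x4}.

{x1, x4}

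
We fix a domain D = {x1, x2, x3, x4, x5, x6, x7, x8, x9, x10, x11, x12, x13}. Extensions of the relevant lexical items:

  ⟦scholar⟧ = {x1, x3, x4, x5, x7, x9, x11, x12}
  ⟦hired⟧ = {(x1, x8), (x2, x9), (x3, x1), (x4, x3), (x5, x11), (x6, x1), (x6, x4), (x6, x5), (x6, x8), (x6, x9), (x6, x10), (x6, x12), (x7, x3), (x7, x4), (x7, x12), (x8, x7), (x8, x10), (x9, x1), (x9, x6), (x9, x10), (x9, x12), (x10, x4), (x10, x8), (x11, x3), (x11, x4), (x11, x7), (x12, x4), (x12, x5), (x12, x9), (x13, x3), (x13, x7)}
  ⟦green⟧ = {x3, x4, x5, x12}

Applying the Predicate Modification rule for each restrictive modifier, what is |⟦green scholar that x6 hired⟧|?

3

⟦that x6 hired⟧ = {x : ⟨x6, x⟩ ∈ ⟦hired⟧} = {x1, x4, x5, x8, x9, x10, x12}
⟦scholar⟧ = {x1, x3, x4, x5, x7, x9, x11, x12}
… ∩ ⟦that x6 hired⟧ = {x1, x3, x4, x5, x7, x9, x11, x12} ∩ {x1, x4, x5, x8, x9, x10, x12} = {x1, x4, x5, x9, x12}
… ∩ ⟦green⟧ = {x1, x4, x5, x9, x12} ∩ {x3, x4, x5, x12} = {x4, x5, x12}
⟦green scholar that x6 hired⟧ = {x4, x5, x12}, so the cardinality is 3.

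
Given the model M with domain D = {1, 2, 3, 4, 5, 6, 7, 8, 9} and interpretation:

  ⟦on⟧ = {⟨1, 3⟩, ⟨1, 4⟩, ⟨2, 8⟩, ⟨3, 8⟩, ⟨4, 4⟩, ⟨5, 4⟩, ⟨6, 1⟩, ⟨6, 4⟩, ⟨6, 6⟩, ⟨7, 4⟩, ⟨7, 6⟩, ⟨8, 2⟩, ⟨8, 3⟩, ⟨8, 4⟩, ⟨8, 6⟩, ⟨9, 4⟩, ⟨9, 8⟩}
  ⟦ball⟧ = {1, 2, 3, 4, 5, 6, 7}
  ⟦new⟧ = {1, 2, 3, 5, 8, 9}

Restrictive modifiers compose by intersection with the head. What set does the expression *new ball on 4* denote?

{1, 5}

⟦on 4⟧ = {x : ⟨x, 4⟩ ∈ ⟦on⟧} = {1, 4, 5, 6, 7, 8, 9}
⟦ball⟧ = {1, 2, 3, 4, 5, 6, 7}
… ∩ ⟦on 4⟧ = {1, 2, 3, 4, 5, 6, 7} ∩ {1, 4, 5, 6, 7, 8, 9} = {1, 4, 5, 6, 7}
… ∩ ⟦new⟧ = {1, 4, 5, 6, 7} ∩ {1, 2, 3, 5, 8, 9} = {1, 5}
So ⟦new ball on 4⟧ = {1, 5}.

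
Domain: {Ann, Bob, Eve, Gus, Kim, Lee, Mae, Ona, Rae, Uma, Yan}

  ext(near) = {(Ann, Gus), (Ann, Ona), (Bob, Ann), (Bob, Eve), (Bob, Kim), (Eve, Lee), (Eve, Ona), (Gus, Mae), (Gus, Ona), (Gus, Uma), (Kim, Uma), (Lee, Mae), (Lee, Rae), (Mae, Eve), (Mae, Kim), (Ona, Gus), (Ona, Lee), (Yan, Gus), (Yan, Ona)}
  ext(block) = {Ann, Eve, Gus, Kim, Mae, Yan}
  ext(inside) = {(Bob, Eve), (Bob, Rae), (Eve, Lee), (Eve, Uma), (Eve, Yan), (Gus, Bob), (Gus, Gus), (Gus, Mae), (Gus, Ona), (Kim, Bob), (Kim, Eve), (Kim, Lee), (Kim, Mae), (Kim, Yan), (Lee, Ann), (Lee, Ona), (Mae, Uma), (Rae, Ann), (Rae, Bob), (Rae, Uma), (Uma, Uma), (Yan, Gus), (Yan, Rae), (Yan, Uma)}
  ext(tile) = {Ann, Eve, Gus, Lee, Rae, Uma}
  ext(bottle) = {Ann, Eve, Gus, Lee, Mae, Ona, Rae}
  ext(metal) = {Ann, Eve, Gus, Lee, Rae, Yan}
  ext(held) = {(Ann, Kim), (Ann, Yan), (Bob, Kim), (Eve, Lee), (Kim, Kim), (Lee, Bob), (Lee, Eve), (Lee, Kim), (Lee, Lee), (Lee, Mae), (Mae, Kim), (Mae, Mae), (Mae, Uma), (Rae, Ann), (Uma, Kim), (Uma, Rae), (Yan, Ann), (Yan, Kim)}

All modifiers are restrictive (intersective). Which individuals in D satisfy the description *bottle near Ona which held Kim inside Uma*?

⟦near Ona⟧ = {x : ⟨x, Ona⟩ ∈ ⟦near⟧} = {Ann, Eve, Gus, Yan}
⟦which held Kim⟧ = {x : ⟨x, Kim⟩ ∈ ⟦held⟧} = {Ann, Bob, Kim, Lee, Mae, Uma, Yan}
⟦inside Uma⟧ = {x : ⟨x, Uma⟩ ∈ ⟦inside⟧} = {Eve, Mae, Rae, Uma, Yan}
⟦bottle⟧ = {Ann, Eve, Gus, Lee, Mae, Ona, Rae}
… ∩ ⟦near Ona⟧ = {Ann, Eve, Gus, Lee, Mae, Ona, Rae} ∩ {Ann, Eve, Gus, Yan} = {Ann, Eve, Gus}
… ∩ ⟦which held Kim⟧ = {Ann, Eve, Gus} ∩ {Ann, Bob, Kim, Lee, Mae, Uma, Yan} = {Ann}
… ∩ ⟦inside Uma⟧ = {Ann} ∩ {Eve, Mae, Rae, Uma, Yan} = ∅
So ⟦bottle near Ona which held Kim inside Uma⟧ = { }.

{ }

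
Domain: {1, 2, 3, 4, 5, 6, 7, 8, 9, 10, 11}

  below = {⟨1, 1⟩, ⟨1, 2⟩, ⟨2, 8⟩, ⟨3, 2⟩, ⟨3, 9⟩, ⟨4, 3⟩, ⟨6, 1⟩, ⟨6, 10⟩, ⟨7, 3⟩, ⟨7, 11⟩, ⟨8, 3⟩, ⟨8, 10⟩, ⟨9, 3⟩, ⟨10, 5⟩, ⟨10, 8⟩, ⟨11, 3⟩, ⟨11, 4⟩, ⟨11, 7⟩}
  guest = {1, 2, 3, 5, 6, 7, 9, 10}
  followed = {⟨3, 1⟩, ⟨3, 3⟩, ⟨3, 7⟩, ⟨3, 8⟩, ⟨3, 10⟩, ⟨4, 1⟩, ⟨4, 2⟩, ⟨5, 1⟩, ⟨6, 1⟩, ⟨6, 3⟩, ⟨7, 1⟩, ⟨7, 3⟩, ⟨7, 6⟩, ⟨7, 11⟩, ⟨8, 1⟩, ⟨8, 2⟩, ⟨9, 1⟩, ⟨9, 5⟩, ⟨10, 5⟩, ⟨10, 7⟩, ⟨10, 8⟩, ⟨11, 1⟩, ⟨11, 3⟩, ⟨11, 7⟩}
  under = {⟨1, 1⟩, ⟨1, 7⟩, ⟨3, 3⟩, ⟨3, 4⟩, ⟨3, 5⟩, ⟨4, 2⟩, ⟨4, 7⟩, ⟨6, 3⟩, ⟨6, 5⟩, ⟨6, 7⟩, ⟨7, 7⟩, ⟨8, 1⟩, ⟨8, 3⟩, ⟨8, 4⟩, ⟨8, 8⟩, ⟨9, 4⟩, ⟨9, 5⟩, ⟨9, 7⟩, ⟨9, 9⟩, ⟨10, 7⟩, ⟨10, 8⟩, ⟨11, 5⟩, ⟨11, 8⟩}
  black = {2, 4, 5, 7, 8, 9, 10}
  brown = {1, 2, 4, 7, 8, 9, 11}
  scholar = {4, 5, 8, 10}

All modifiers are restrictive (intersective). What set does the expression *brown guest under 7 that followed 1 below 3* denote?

⟦under 7⟧ = {x : ⟨x, 7⟩ ∈ ⟦under⟧} = {1, 4, 6, 7, 9, 10}
⟦that followed 1⟧ = {x : ⟨x, 1⟩ ∈ ⟦followed⟧} = {3, 4, 5, 6, 7, 8, 9, 11}
⟦below 3⟧ = {x : ⟨x, 3⟩ ∈ ⟦below⟧} = {4, 7, 8, 9, 11}
⟦guest⟧ = {1, 2, 3, 5, 6, 7, 9, 10}
… ∩ ⟦under 7⟧ = {1, 2, 3, 5, 6, 7, 9, 10} ∩ {1, 4, 6, 7, 9, 10} = {1, 6, 7, 9, 10}
… ∩ ⟦that followed 1⟧ = {1, 6, 7, 9, 10} ∩ {3, 4, 5, 6, 7, 8, 9, 11} = {6, 7, 9}
… ∩ ⟦below 3⟧ = {6, 7, 9} ∩ {4, 7, 8, 9, 11} = {7, 9}
… ∩ ⟦brown⟧ = {7, 9} ∩ {1, 2, 4, 7, 8, 9, 11} = {7, 9}
So ⟦brown guest under 7 that followed 1 below 3⟧ = {7, 9}.

{7, 9}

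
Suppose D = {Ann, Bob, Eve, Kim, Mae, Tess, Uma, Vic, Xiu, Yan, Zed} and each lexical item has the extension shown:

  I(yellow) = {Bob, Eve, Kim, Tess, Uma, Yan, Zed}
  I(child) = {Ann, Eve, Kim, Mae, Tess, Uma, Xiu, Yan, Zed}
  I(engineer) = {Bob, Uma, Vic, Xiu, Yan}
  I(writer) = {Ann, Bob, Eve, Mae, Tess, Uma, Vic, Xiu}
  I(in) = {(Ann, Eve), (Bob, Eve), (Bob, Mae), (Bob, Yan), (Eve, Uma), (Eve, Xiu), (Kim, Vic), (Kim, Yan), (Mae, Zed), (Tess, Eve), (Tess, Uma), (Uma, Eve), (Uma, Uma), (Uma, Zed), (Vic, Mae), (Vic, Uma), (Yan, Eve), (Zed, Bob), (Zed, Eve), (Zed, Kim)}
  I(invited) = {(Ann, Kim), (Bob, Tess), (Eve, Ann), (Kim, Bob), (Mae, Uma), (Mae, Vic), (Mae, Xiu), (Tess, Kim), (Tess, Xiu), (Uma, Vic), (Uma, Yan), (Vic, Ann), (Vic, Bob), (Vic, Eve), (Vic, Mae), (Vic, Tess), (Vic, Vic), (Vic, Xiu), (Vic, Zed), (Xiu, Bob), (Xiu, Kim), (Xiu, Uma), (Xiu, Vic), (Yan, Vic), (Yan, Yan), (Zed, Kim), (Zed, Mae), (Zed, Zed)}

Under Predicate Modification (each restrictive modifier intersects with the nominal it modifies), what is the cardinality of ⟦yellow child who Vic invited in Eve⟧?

⟦who Vic invited⟧ = {x : ⟨Vic, x⟩ ∈ ⟦invited⟧} = {Ann, Bob, Eve, Mae, Tess, Vic, Xiu, Zed}
⟦in Eve⟧ = {x : ⟨x, Eve⟩ ∈ ⟦in⟧} = {Ann, Bob, Tess, Uma, Yan, Zed}
⟦child⟧ = {Ann, Eve, Kim, Mae, Tess, Uma, Xiu, Yan, Zed}
… ∩ ⟦who Vic invited⟧ = {Ann, Eve, Kim, Mae, Tess, Uma, Xiu, Yan, Zed} ∩ {Ann, Bob, Eve, Mae, Tess, Vic, Xiu, Zed} = {Ann, Eve, Mae, Tess, Xiu, Zed}
… ∩ ⟦in Eve⟧ = {Ann, Eve, Mae, Tess, Xiu, Zed} ∩ {Ann, Bob, Tess, Uma, Yan, Zed} = {Ann, Tess, Zed}
… ∩ ⟦yellow⟧ = {Ann, Tess, Zed} ∩ {Bob, Eve, Kim, Tess, Uma, Yan, Zed} = {Tess, Zed}
⟦yellow child who Vic invited in Eve⟧ = {Tess, Zed}, so the cardinality is 2.

2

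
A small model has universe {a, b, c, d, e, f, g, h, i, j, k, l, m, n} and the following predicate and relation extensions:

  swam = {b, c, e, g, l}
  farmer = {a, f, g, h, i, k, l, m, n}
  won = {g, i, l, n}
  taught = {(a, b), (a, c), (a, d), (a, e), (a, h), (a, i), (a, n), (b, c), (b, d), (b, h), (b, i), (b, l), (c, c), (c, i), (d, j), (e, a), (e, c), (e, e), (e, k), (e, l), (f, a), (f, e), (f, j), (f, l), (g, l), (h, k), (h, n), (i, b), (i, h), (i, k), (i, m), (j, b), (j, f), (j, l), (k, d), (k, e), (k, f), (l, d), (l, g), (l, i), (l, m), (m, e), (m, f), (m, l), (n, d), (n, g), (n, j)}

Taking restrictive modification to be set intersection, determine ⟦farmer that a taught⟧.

{h, i, n}

⟦that a taught⟧ = {x : ⟨a, x⟩ ∈ ⟦taught⟧} = {b, c, d, e, h, i, n}
⟦farmer⟧ = {a, f, g, h, i, k, l, m, n}
… ∩ ⟦that a taught⟧ = {a, f, g, h, i, k, l, m, n} ∩ {b, c, d, e, h, i, n} = {h, i, n}
So ⟦farmer that a taught⟧ = {h, i, n}.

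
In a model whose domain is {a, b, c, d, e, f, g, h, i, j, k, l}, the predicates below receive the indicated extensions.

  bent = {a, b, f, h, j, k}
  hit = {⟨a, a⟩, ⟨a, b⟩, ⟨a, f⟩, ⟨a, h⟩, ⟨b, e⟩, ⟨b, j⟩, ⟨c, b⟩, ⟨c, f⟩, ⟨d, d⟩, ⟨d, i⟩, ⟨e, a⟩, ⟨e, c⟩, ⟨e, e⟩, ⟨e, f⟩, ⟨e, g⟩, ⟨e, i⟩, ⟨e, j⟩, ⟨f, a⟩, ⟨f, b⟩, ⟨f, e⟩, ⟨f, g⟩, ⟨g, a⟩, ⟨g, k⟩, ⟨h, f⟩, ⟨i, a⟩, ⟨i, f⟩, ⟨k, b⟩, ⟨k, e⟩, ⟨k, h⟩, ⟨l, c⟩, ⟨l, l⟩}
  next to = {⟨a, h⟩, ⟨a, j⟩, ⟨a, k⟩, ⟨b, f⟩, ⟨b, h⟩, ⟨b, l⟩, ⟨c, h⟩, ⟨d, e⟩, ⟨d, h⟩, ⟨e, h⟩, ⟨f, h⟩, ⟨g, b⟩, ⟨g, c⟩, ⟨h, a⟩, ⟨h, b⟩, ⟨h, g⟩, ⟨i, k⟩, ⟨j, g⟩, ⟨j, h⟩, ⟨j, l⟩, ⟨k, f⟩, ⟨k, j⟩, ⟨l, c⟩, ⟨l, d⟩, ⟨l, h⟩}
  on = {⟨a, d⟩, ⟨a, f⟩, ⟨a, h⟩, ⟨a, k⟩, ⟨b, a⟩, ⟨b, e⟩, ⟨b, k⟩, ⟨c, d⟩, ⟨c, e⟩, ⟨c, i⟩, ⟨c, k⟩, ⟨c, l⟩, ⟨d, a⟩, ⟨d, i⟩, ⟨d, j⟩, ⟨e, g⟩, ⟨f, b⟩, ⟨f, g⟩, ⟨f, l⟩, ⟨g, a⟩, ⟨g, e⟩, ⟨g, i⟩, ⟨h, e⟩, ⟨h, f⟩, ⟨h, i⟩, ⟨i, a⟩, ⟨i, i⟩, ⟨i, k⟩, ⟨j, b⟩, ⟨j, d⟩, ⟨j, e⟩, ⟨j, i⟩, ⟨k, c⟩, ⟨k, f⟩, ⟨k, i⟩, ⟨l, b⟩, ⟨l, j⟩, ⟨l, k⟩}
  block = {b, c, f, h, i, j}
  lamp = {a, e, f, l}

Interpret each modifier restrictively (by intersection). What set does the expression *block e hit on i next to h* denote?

{c, j}

⟦e hit⟧ = {x : ⟨e, x⟩ ∈ ⟦hit⟧} = {a, c, e, f, g, i, j}
⟦on i⟧ = {x : ⟨x, i⟩ ∈ ⟦on⟧} = {c, d, g, h, i, j, k}
⟦next to h⟧ = {x : ⟨x, h⟩ ∈ ⟦next to⟧} = {a, b, c, d, e, f, j, l}
⟦block⟧ = {b, c, f, h, i, j}
… ∩ ⟦e hit⟧ = {b, c, f, h, i, j} ∩ {a, c, e, f, g, i, j} = {c, f, i, j}
… ∩ ⟦on i⟧ = {c, f, i, j} ∩ {c, d, g, h, i, j, k} = {c, i, j}
… ∩ ⟦next to h⟧ = {c, i, j} ∩ {a, b, c, d, e, f, j, l} = {c, j}
So ⟦block e hit on i next to h⟧ = {c, j}.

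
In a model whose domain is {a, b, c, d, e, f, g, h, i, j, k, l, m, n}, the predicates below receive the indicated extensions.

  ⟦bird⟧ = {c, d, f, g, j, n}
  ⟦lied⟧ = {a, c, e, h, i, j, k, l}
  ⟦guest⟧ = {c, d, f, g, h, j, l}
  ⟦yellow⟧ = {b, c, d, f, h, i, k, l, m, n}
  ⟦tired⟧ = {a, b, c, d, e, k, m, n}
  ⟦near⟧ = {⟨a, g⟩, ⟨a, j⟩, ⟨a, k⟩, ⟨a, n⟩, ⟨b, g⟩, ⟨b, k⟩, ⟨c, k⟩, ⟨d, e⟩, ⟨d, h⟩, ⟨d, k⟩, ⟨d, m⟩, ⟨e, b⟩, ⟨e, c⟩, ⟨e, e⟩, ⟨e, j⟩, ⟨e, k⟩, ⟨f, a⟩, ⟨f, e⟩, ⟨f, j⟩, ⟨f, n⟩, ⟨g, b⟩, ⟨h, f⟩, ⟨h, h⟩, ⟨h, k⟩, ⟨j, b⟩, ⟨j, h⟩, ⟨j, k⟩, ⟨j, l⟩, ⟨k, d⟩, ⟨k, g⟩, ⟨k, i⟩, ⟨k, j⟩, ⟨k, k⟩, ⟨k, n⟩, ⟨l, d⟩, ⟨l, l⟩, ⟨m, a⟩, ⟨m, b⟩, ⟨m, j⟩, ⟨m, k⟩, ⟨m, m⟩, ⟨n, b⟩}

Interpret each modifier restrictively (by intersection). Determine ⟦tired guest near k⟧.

{c, d}

⟦near k⟧ = {x : ⟨x, k⟩ ∈ ⟦near⟧} = {a, b, c, d, e, h, j, k, m}
⟦guest⟧ = {c, d, f, g, h, j, l}
… ∩ ⟦near k⟧ = {c, d, f, g, h, j, l} ∩ {a, b, c, d, e, h, j, k, m} = {c, d, h, j}
… ∩ ⟦tired⟧ = {c, d, h, j} ∩ {a, b, c, d, e, k, m, n} = {c, d}
So ⟦tired guest near k⟧ = {c, d}.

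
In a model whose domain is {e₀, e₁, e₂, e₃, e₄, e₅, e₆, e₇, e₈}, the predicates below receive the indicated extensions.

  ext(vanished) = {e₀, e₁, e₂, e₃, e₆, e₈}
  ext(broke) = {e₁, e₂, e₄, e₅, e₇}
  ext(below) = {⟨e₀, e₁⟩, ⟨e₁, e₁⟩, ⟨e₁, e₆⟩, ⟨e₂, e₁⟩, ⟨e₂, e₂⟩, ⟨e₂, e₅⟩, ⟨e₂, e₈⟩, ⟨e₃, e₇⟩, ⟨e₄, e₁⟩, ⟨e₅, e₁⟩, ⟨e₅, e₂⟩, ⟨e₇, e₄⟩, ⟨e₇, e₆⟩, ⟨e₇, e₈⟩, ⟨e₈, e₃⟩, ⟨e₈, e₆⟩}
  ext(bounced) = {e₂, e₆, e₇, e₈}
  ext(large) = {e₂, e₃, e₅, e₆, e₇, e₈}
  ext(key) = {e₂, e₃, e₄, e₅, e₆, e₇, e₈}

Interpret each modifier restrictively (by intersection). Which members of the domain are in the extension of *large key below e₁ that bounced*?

⟦below e₁⟧ = {x : ⟨x, e₁⟩ ∈ ⟦below⟧} = {e₀, e₁, e₂, e₄, e₅}
⟦that bounced⟧ = ⟦bounced⟧ = {e₂, e₆, e₇, e₈}
⟦key⟧ = {e₂, e₃, e₄, e₅, e₆, e₇, e₈}
… ∩ ⟦below e₁⟧ = {e₂, e₃, e₄, e₅, e₆, e₇, e₈} ∩ {e₀, e₁, e₂, e₄, e₅} = {e₂, e₄, e₅}
… ∩ ⟦that bounced⟧ = {e₂, e₄, e₅} ∩ {e₂, e₆, e₇, e₈} = {e₂}
… ∩ ⟦large⟧ = {e₂} ∩ {e₂, e₃, e₅, e₆, e₇, e₈} = {e₂}
So ⟦large key below e₁ that bounced⟧ = {e₂}.

{e₂}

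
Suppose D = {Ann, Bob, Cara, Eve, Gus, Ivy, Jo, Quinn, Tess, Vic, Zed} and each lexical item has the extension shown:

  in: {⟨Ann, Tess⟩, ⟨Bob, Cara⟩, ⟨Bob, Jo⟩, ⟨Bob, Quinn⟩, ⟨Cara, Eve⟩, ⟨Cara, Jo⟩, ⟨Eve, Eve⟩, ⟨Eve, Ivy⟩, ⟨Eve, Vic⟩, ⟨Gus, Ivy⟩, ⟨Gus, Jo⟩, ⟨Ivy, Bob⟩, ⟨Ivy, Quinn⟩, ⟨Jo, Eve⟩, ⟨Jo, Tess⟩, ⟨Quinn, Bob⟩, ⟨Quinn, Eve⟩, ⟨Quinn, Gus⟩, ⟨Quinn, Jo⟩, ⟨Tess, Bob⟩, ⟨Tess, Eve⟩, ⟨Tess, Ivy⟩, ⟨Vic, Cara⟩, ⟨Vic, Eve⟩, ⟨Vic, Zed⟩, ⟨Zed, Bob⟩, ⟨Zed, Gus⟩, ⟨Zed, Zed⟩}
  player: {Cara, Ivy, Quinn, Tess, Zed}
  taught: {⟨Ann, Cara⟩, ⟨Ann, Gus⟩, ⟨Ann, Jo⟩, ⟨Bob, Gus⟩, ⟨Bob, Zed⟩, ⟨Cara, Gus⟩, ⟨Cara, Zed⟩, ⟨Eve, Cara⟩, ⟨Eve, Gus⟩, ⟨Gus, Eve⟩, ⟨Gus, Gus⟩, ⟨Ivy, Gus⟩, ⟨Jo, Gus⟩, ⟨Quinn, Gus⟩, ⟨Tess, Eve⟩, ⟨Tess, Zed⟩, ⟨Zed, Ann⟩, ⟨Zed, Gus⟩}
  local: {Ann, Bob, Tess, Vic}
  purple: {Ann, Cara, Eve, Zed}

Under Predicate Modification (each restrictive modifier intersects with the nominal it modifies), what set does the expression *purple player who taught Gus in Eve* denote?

{Cara}

⟦who taught Gus⟧ = {x : ⟨x, Gus⟩ ∈ ⟦taught⟧} = {Ann, Bob, Cara, Eve, Gus, Ivy, Jo, Quinn, Zed}
⟦in Eve⟧ = {x : ⟨x, Eve⟩ ∈ ⟦in⟧} = {Cara, Eve, Jo, Quinn, Tess, Vic}
⟦player⟧ = {Cara, Ivy, Quinn, Tess, Zed}
… ∩ ⟦who taught Gus⟧ = {Cara, Ivy, Quinn, Tess, Zed} ∩ {Ann, Bob, Cara, Eve, Gus, Ivy, Jo, Quinn, Zed} = {Cara, Ivy, Quinn, Zed}
… ∩ ⟦in Eve⟧ = {Cara, Ivy, Quinn, Zed} ∩ {Cara, Eve, Jo, Quinn, Tess, Vic} = {Cara, Quinn}
… ∩ ⟦purple⟧ = {Cara, Quinn} ∩ {Ann, Cara, Eve, Zed} = {Cara}
So ⟦purple player who taught Gus in Eve⟧ = {Cara}.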